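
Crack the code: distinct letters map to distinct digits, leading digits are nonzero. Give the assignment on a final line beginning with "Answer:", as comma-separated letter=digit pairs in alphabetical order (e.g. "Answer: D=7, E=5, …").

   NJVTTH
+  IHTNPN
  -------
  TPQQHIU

Step 1. [T] the sum has 7 digits but both addends have 6; that extra leading digit T is the final carry, namely 1. So T=1.
Step 2. [col 1: H + N ≡ U (mod 10)] several values work for N in column 1 (H + N ≡ U (mod 10), carry-in 0); try N=7, so N=7.
Step 3. [col 1: H + N ≡ U (mod 10)] several values work for U in column 1 (H + N ≡ U (mod 10), carry-in 0); try U=5. So U=5.
Step 4. [col 1: H + N ≡ U (mod 10)] column 1: given N=7, U=5, carry-in 0, and digits 1,5,7 already taken and all letters distinct, H+N≡U (mod 10) forces H=8, so H=8.
Step 5. [col 2: T + P ≡ I (mod 10)] column 2 (T + P ≡ I (mod 10), carry-in 1) doesn't pin P yet; pick P=0 and continue ⇒ P=0.
Step 6. [col 2: T + P ≡ I (mod 10)] column 2: given T=1, P=0, carry-in 1, and digits 0,1,5,7,8 already taken and all letters distinct, T+P≡I (mod 10) forces I=2 ⇒ I=2.
Step 7. [col 4: V + T ≡ Q (mod 10)] in column 4 we have V+T≡Q with carry-in 0; given T=1 and digits 0,1,2,5,7,8 already taken and all letters distinct, that pins Q to 4 ⇒ Q=4.
Step 8. [col 4: V + T ≡ Q (mod 10)] from column 4 (T=1, Q=4, carry-in 0, digits 0,1,2,4,5,7,8 already taken and all letters distinct): V must equal 3 ⇒ V=3.
Step 9. [col 5: J + H ≡ Q (mod 10)] in column 5 we have J+H≡Q with carry-in 0; given H=8, Q=4 and digits 0,1,2,3,4,5,7,8 already taken and all letters distinct, that pins J to 6 ⇒ J=6.

Answer: H=8, I=2, J=6, N=7, P=0, Q=4, T=1, U=5, V=3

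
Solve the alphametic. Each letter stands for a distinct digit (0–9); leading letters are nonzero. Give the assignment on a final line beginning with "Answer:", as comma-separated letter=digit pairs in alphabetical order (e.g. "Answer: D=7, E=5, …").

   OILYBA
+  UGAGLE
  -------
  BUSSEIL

Step 1. [B] adding two 6-digit numbers gives at most 6+1 digits, and here it does — B is that final carry and must be 1, so B=1.
Step 2. [col 1: A + E ≡ L (mod 10)] several values work for A in column 1 (A + E ≡ L (mod 10), carry-in 0); try A=7 ⇒ A=7.
Step 3. [col 1: A + E ≡ L (mod 10)] L=3 is one option consistent with column 1 (A + E ≡ L (mod 10), carry-in 0) — take it, so L=3.
Step 4. [col 1: A + E ≡ L (mod 10)] from column 1 (A=7, L=3, carry-in 0, digits 1,3,7 already taken and all letters distinct): E must equal 6, so E=6.
Step 5. [col 2: B + L ≡ I (mod 10)] column 2: given B=1, L=3, carry-in 1, and digits 1,3,6,7 already taken and all letters distinct, B+L≡I (mod 10) forces I=5, so I=5.
Step 6. [col 3: Y + G ≡ E (mod 10)] column 3 (Y + G ≡ E (mod 10), carry-in 0) doesn't pin Y yet; pick Y=2 and continue, so Y=2.
Step 7. [col 3: Y + G ≡ E (mod 10)] from column 3 (Y=2, E=6, carry-in 0, digits 1,2,3,5,6,7 already taken and all letters distinct): G must equal 4, so G=4.
Step 8. [col 4: L + A ≡ S (mod 10)] column 4: given L=3, A=7, carry-in 0, and digits 1,2,3,4,5,6,7 already taken and all letters distinct, L+A≡S (mod 10) forces S=0, so S=0.
Step 9. [col 6: O + U ≡ U (mod 10)] column 6: given nothing yet, carry-in 1, and digits 0,1,2,3,4,5,6,7 already taken and all letters distinct, O+U≡U (mod 10) forces U=8 ⇒ U=8.
Step 10. [col 6: O + U ≡ U (mod 10)] column 6: given U=8, carry-in 1, and digits 0,1,2,3,4,5,6,7,8 already taken and all letters distinct, O+U≡U (mod 10) forces O=9, so O=9.

Answer: A=7, B=1, E=6, G=4, I=5, L=3, O=9, S=0, U=8, Y=2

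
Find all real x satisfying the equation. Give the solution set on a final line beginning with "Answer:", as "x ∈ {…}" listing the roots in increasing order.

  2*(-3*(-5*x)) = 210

Step 1. [2*(-3*(-5*x)) = 210] LHS = 2·(…); ÷2 both sides, so div: -3*(-5*x) = 105.
Step 2. [-3*(-5*x) = 105] -3 out front; divide by -3. So div: -5*x = -35.
Step 3. [-5*x = -35] LHS = -5·(…); ÷-5 both sides. So div: x = 7.

Answer: x ∈ {7}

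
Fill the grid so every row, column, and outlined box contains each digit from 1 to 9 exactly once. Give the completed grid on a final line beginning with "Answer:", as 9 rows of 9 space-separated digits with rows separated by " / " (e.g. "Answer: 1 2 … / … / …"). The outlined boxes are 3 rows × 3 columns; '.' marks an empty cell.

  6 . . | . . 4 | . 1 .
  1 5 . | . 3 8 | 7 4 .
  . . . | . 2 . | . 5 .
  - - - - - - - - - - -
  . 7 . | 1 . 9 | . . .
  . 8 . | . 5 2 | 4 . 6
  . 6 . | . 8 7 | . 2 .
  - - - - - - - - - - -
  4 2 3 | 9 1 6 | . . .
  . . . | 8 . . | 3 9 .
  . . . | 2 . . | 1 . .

Step 1. [r8c9∈{2,4,5,7}] r8c9 is the only open cell in row 8 admitting 2, so r8c9=2.
Step 2. [r2c9∈{9}] r2c9 is down to just 9, so r2c9=9.
Step 3. [r9c9∈{4,5,7,8}] r9c9 is the only open cell in col 9 admitting 4. So r9c9=4.
Step 4. [r9c5∈{7}] r9c5's peers cover all but 7 ⇒ r9c5=7.
Step 5. [r8c3∈{1,5,6,7}] 6 has one home in row 8: r8c3, so r8c3=6.
Step 6. [r9c2∈{9}] only 9 remains possible at r9c2 ⇒ r9c2=9.
Step 7. [r6c7∈{5,9}] 9 has one home in col 7: r6c7. So r6c7=9.
Step 8. [r4c1∈{2,3,5}] 2 has one home in col 1: r4c1. So r4c1=2.
Step 9. [r6c9∈{1,3,5}] in col 9, 1 fits only at r6c9, so r6c9=1.
Step 10. [r5c4∈{3}] nothing but 3 survives at r5c4. So r5c4=3.
Step 11. [r7c9∈{5,7,8}] across col 9, 7 lands solely at r7c9 ⇒ r7c9=7.
Step 12. [r4c9∈{3,5,8}] in col 9, 5 fits only at r4c9, so r4c9=5.
Step 13. [r4c7∈{8}] nothing but 8 survives at r4c7 ⇒ r4c7=8.
Step 14. [r1c2∈{3}] nothing but 3 survives at r1c2, so r1c2=3.
Step 15. [r4c3∈{4}] r4c3 is down to just 4 ⇒ r4c3=4.
Step 16. [r1c9∈{8}] r1c9 is down to just 8, so r1c9=8.
Step 17. [r8c1∈{5,7}] in row 8, 7 fits only at r8c1 ⇒ r8c1=7.
Step 18. [r6c3∈{5}] r6c3 has the single candidate 5 ⇒ r6c3=5.
Step 19. [r9c3∈{8}] r9c3 is down to just 8 ⇒ r9c3=8.
Step 20. [r5c1∈{9}] r5c1 is down to just 9 ⇒ r5c1=9.
Step 21. [r3c3∈{7,9}] in row 3, 9 fits only at r3c3, so r3c3=9.
Step 22. [r3c4∈{6,7}] in row 3, 7 fits only at r3c4, so r3c4=7.
Step 23. [r8c6∈{5}] r8c6 has the single candidate 5 ⇒ r8c6=5.
Step 24. [r1c3∈{2,7}] r1c3 is the only open cell in row 1 admitting 7. So r1c3=7.
Step 25. [r9c1∈{5}] nothing but 5 survives at r9c1, so r9c1=5.
Step 26. [r3c2∈{4}] nothing but 4 survives at r3c2. So r3c2=4.
Step 27. [r7c7∈{5}] nothing but 5 survives at r7c7 ⇒ r7c7=5.
Step 28. [r6c4∈{4}] r6c4's peers cover all but 4 ⇒ r6c4=4.
Step 29. [r3c9∈{3}] only 3 remains possible at r3c9, so r3c9=3.
Step 30. [r6c1∈{3}] nothing but 3 survives at r6c1. So r6c1=3.
Step 31. [r5c3∈{1}] nothing but 1 survives at r5c3, so r5c3=1.
Step 32. [r3c1∈{8}] r3c1's peers cover all but 8 ⇒ r3c1=8.
Step 33. [r1c4∈{5}] r1c4's peers cover all but 5 ⇒ r1c4=5.
Step 34. [r3c7∈{6}] r3c7 has the single candidate 6. So r3c7=6.
Step 35. [r1c5∈{9}] nothing but 9 survives at r1c5, so r1c5=9.
Step 36. [r1c7∈{2}] r1c7 is down to just 2, so r1c7=2.
Step 37. [r4c8∈{3}] only 3 remains possible at r4c8 ⇒ r4c8=3.
Step 38. [r9c6∈{3}] only 3 remains possible at r9c6 ⇒ r9c6=3.
Step 39. [r8c2∈{1}] r8c2 has the single candidate 1 ⇒ r8c2=1.
Step 40. [r9c8∈{6}] only 6 remains possible at r9c8. So r9c8=6.
Step 41. [r5c8∈{7}] r5c8's peers cover all but 7. So r5c8=7.
Step 42. [r3c6∈{1}] r3c6 is down to just 1, so r3c6=1.
Step 43. [r2c3∈{2}] r2c3 has the single candidate 2 ⇒ r2c3=2.
Step 44. [r2c4∈{6}] nothing but 6 survives at r2c4 ⇒ r2c4=6.
Step 45. [r8c5∈{4}] r8c5 is down to just 4, so r8c5=4.
Step 46. [r7c8∈{8}] r7c8 is down to just 8 ⇒ r7c8=8.
Step 47. [r4c5∈{6}] r4c5 has the single candidate 6 ⇒ r4c5=6.

Answer: 6 3 7 5 9 4 2 1 8 / 1 5 2 6 3 8 7 4 9 / 8 4 9 7 2 1 6 5 3 / 2 7 4 1 6 9 8 3 5 / 9 8 1 3 5 2 4 7 6 / 3 6 5 4 8 7 9 2 1 / 4 2 3 9 1 6 5 8 7 / 7 1 6 8 4 5 3 9 2 / 5 9 8 2 7 3 1 6 4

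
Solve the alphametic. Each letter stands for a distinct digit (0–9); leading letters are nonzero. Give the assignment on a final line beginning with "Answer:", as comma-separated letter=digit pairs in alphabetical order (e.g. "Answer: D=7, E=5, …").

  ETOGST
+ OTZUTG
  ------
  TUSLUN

Step 1. [col 1: T + G ≡ N (mod 10)] N=1 is one option consistent with column 1 (T + G ≡ N (mod 10), carry-in 0) — take it. So N=1.
Step 2. [col 1: T + G ≡ N (mod 10)] no forcing yet in column 1 (carry-in 0); T=8 is free and consistent — try it, so T=8.
Step 3. [col 1: T + G ≡ N (mod 10)] in column 1 we have T+G≡N with carry-in 0; given T=8, N=1 and digits 1,8 already taken and all letters distinct, that pins G to 3 ⇒ G=3.
Step 4. [col 2: S + T ≡ U (mod 10)] column 2 (S + T ≡ U (mod 10), carry-in 1) doesn't pin U yet; pick U=6 and continue. So U=6.
Step 5. [col 2: S + T ≡ U (mod 10)] column 2: given T=8, U=6, carry-in 1, and digits 1,3,6,8 already taken and all letters distinct, S+T≡U (mod 10) forces S=7. So S=7.
Step 6. [col 3: G + U ≡ L (mod 10)] in column 3 we have G+U≡L with carry-in 1; given G=3, U=6 and digits 1,3,6,7,8 already taken and all letters distinct, that pins L to 0 ⇒ L=0.
Step 7. [col 4: O + Z ≡ S (mod 10)] several values work for O in column 4 (O + Z ≡ S (mod 10), carry-in 1); try O=2. So O=2.
Step 8. [col 4: O + Z ≡ S (mod 10)] column 4 reads O+Z+carry(1)=S with O=2, S=7; with digits 0,1,2,3,6,7,8 already taken and all letters distinct, the only value for Z is 4, so Z=4.
Step 9. [col 6: E + O ≡ T (mod 10)] column 6 reads E+O+carry(1)=T with O=2, T=8; with digits 0,1,2,3,4,6,7,8 already taken and all letters distinct, the only value for E is 5 ⇒ E=5.

Answer: E=5, G=3, L=0, N=1, O=2, S=7, T=8, U=6, Z=4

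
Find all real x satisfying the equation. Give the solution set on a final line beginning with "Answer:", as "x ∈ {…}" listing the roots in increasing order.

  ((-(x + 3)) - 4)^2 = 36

Step 1. [((-(x + 3)) - 4)^2 = 36] 36 ≥ 0, LHS is (·)² — take ±√, so sqrt: (-(x + 3)) - 4 = 6 or -6.
Step 2. [(-(x + 3)) - 4 = 6 or -6] 4 comes off first (add 4), so sub: -(x + 3) = 10 or -2.
Step 3. [-(x + 3) = 10 or -2] leading − — multiply by −1 ⇒ neg: x + 3 = -10 or 2.
Step 4. [x + 3 = -10 or 2] peel the +3: subtract 3 from each side. So sub: x = -13 or -1.

Answer: x ∈ {-13, -1}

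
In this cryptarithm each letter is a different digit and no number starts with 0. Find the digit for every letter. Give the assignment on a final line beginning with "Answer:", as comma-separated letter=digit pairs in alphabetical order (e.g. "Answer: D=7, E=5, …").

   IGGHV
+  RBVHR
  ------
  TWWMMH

Step 1. [T] the sum has 6 digits but both addends have 5; that extra leading digit T is the final carry, namely 1 ⇒ T=1.
Step 2. [col 1: V + R ≡ H (mod 10)] no forcing yet in column 1 (carry-in 0); R=8 is free and consistent — try it ⇒ R=8.
Step 3. [col 1: V + R ≡ H (mod 10)] several values work for H in column 1 (V + R ≡ H (mod 10), carry-in 0); try H=4 ⇒ H=4.
Step 4. [col 1: V + R ≡ H (mod 10)] column 1: given R=8, H=4, carry-in 0, and digits 1,4,8 already taken and all letters distinct, V+R≡H (mod 10) forces V=6 ⇒ V=6.
Step 5. [col 2: H + H ≡ M (mod 10)] column 2 reads H+H+carry(1)=M with H=4; with digits 1,4,6,8 already taken and all letters distinct, the only value for M is 9 ⇒ M=9.
Step 6. [col 3: G + V ≡ M (mod 10)] column 3 reads G+V+carry(0)=M with V=6, M=9; with digits 1,4,6,8,9 already taken and all letters distinct, the only value for G is 3, so G=3.
Step 7. [col 4: G + B ≡ W (mod 10)] column 4 (G + B ≡ W (mod 10), carry-in 0) doesn't pin B yet; pick B=2 and continue. So B=2.
Step 8. [col 4: G + B ≡ W (mod 10)] in column 4 we have G+B≡W with carry-in 0; given G=3, B=2 and digits 1,2,3,4,6,8,9 already taken and all letters distinct, that pins W to 5, so W=5.
Step 9. [col 5: I + R ≡ W (mod 10)] column 5: given R=8, W=5, carry-in 0, and digits 1,2,3,4,5,6,8,9 already taken and all letters distinct, I+R≡W (mod 10) forces I=7 ⇒ I=7.

Answer: B=2, G=3, H=4, I=7, M=9, R=8, T=1, V=6, W=5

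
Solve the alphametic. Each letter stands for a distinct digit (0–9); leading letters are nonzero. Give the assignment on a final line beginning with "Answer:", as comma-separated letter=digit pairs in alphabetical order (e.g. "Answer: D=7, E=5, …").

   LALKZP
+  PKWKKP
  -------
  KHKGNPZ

Step 1. [col 1: P + P ≡ Z (mod 10)] Z=6 is one option consistent with column 1 (P + P ≡ Z (mod 10), carry-in 0) — take it. So Z=6.
Step 2. [col 1: P + P ≡ Z (mod 10)] column 1 (P + P ≡ Z (mod 10), carry-in 0) doesn't pin P yet; pick P=8 and continue ⇒ P=8.
Step 3. [col 2: Z + K ≡ P (mod 10)] in column 2 we have Z+K≡P with carry-in 1; given Z=6, P=8 and digits 6,8 already taken and all letters distinct, that pins K to 1, so K=1.
Step 4. [col 3: K + K ≡ N (mod 10)] in column 3 we have K+K≡N with carry-in 0; given K=1 and digits 1,6,8 already taken and all letters distinct, that pins N to 2. So N=2.
Step 5. [col 4: L + W ≡ G (mod 10)] several values work for L in column 4 (L + W ≡ G (mod 10), carry-in 0); try L=5, so L=5.
Step 6. [col 4: L + W ≡ G (mod 10)] no forcing yet in column 4 (carry-in 0); W=4 is free and consistent — try it. So W=4.
Step 7. [col 4: L + W ≡ G (mod 10)] column 4 reads L+W+carry(0)=G with L=5, W=4; with digits 1,2,4,5,6,8 already taken and all letters distinct, the only value for G is 9, so G=9.
Step 8. [col 5: A + K ≡ K (mod 10)] in column 5 we have A+K≡K with carry-in 0; given K=1 and digits 1,2,4,5,6,8,9 already taken and all letters distinct, that pins A to 0 ⇒ A=0.
Step 9. [col 6: L + P ≡ H (mod 10)] from column 6 (L=5, P=8, carry-in 0, digits 0,1,2,4,5,6,8,9 already taken and all letters distinct): H must equal 3. So H=3.

Answer: A=0, G=9, H=3, K=1, L=5, N=2, P=8, W=4, Z=6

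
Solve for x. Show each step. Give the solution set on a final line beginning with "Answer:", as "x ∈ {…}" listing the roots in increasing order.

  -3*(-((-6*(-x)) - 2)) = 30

Step 1. [-3*(-((-6*(-x)) - 2)) = 30] divide by the outer -3, so div: -((-6*(-x)) - 2) = -10.
Step 2. [-((-6*(-x)) - 2) = -10] flip signs both sides. So neg: (-6*(-x)) - 2 = 10.
Step 3. [(-6*(-x)) - 2 = 10] peel the -2: add 2 from each side ⇒ sub: -6*(-x) = 12.
Step 4. [-6*(-x) = 12] leading coefficient -6: divide by -6 ⇒ div: -x = -2.
Step 5. [-x = -2] flip signs both sides. So neg: x = 2.

Answer: x ∈ {2}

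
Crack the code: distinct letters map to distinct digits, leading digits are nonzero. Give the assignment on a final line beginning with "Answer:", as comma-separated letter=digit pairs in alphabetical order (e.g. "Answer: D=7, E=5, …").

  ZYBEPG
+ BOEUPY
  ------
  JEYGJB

Step 1. [col 1: G + Y ≡ B (mod 10)] column 1 (G + Y ≡ B (mod 10), carry-in 0) doesn't pin B yet; pick B=4 and continue, so B=4.
Step 2. [col 1: G + Y ≡ B (mod 10)] no forcing yet in column 1 (carry-in 0); G=9 is free and consistent — try it ⇒ G=9.
Step 3. [col 1: G + Y ≡ B (mod 10)] column 1 reads G+Y+carry(0)=B with G=9, B=4; with digits 4,9 already taken and all letters distinct, the only value for Y is 5. So Y=5.
Step 4. [col 2: P + P ≡ J (mod 10)] column 2 (P + P ≡ J (mod 10), carry-in 1) doesn't pin P yet; pick P=3 and continue, so P=3.
Step 5. [col 2: P + P ≡ J (mod 10)] from column 2 (P=3, carry-in 1, digits 3,4,5,9 already taken and all letters distinct): J must equal 7 ⇒ J=7.
Step 6. [col 3: E + U ≡ G (mod 10)] column 3 (E + U ≡ G (mod 10), carry-in 0) doesn't pin U yet; pick U=8 and continue ⇒ U=8.
Step 7. [col 3: E + U ≡ G (mod 10)] column 3: given U=8, G=9, carry-in 0, and digits 3,4,5,7,8,9 already taken and all letters distinct, E+U≡G (mod 10) forces E=1 ⇒ E=1.
Step 8. [col 5: Y + O ≡ E (mod 10)] column 5: given Y=5, E=1, carry-in 0, and digits 1,3,4,5,7,8,9 already taken and all letters distinct, Y+O≡E (mod 10) forces O=6. So O=6.
Step 9. [col 6: Z + B ≡ J (mod 10)] in column 6 we have Z+B≡J with carry-in 1; given B=4, J=7 and digits 1,3,4,5,6,7,8,9 already taken and all letters distinct, that pins Z to 2. So Z=2.

Answer: B=4, E=1, G=9, J=7, O=6, P=3, U=8, Y=5, Z=2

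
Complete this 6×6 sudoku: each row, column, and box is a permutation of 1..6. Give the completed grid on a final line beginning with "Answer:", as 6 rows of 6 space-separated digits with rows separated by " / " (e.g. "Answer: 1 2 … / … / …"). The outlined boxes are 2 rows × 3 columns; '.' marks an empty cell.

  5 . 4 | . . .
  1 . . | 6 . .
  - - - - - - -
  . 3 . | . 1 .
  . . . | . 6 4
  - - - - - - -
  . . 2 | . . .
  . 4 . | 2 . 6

Step 1. [r5c4∈{1,3,4,5}] r5c4 is the only open cell in col 4 admitting 4. So r5c4=4.
Step 2. [r3c6∈{2,5}] across box 4, 2 lands solely at r3c6 ⇒ r3c6=2.
Step 3. [r5c6∈{1,3,5}] in box 6, 1 fits only at r5c6, so r5c6=1.
Step 4. [r1c6∈{3}] only 3 remains possible at r1c6, so r1c6=3.
Step 5. [r4c2∈{1,2,5}] r4c2 is the only open cell in col 2 admitting 1, so r4c2=1.
Step 6. [r4c3∈{5}] r4c3 has the single candidate 5 ⇒ r4c3=5.
Step 7. [r6c1∈{3}] nothing but 3 survives at r6c1, so r6c1=3.
Step 8. [r1c2∈{2,6}] across row 1, 6 lands solely at r1c2. So r1c2=6.
Step 9. [r2c5∈{2,4,5}] 4 has one home in row 2: r2c5, so r2c5=4.
Step 10. [r5c1∈{6}] r5c1's peers cover all but 6. So r5c1=6.
Step 11. [r5c5∈{3,5}] across row 5, 3 lands solely at r5c5, so r5c5=3.
Step 12. [r1c5∈{2}] r1c5's peers cover all but 2 ⇒ r1c5=2.
Step 13. [r1c4∈{1}] r1c4 is down to just 1 ⇒ r1c4=1.
Step 14. [r6c5∈{5}] r6c5's peers cover all but 5, so r6c5=5.
Step 15. [r2c3∈{3}] r2c3 has the single candidate 3 ⇒ r2c3=3.
Step 16. [r4c4∈{3}] r4c4's peers cover all but 3, so r4c4=3.
Step 17. [r4c1∈{2}] r4c1 has the single candidate 2 ⇒ r4c1=2.
Step 18. [r3c3∈{6}] nothing but 6 survives at r3c3. So r3c3=6.
Step 19. [r3c1∈{4}] r3c1 has the single candidate 4. So r3c1=4.
Step 20. [r5c2∈{5}] only 5 remains possible at r5c2. So r5c2=5.
Step 21. [r2c2∈{2}] only 2 remains possible at r2c2, so r2c2=2.
Step 22. [r2c6∈{5}] r2c6's peers cover all but 5 ⇒ r2c6=5.
Step 23. [r6c3∈{1}] only 1 remains possible at r6c3. So r6c3=1.
Step 24. [r3c4∈{5}] r3c4 has the single candidate 5. So r3c4=5.

Answer: 5 6 4 1 2 3 / 1 2 3 6 4 5 / 4 3 6 5 1 2 / 2 1 5 3 6 4 / 6 5 2 4 3 1 / 3 4 1 2 5 6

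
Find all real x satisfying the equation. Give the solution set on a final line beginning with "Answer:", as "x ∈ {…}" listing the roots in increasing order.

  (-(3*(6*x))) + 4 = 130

Step 1. [(-(3*(6*x))) + 4 = 130] subtract 4: x sits inside (… + 4). So sub: -(3*(6*x)) = 126.
Step 2. [-(3*(6*x)) = 126] flip signs both sides. So neg: 3*(6*x) = -126.
Step 3. [3*(6*x) = -126] 3 out front; divide by 3, so div: 6*x = -42.
Step 4. [6*x = -42] leading coefficient 6: divide by 6. So div: x = -7.

Answer: x ∈ {-7}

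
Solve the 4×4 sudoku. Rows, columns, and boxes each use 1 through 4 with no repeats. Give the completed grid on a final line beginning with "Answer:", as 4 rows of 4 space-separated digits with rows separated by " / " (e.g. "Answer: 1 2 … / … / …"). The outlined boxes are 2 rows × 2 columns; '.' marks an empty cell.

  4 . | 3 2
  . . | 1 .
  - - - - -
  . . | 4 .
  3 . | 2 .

Step 1. [r3c1∈{1,2}] across col 1, 1 lands solely at r3c1, so r3c1=1.
Step 2. [r2c2∈{2,3}] in row 2, 3 fits only at r2c2, so r2c2=3.
Step 3. [r3c2∈{2}] r3c2 is down to just 2. So r3c2=2.
Step 4. [r2c1∈{2}] r2c1 has the single candidate 2 ⇒ r2c1=2.
Step 5. [r4c4∈{1}] r4c4 has the single candidate 1. So r4c4=1.
Step 6. [r1c2∈{1}] r1c2 is down to just 1, so r1c2=1.
Step 7. [r2c4∈{4}] r2c4 has the single candidate 4 ⇒ r2c4=4.
Step 8. [r3c4∈{3}] only 3 remains possible at r3c4 ⇒ r3c4=3.
Step 9. [r4c2∈{4}] r4c2's peers cover all but 4. So r4c2=4.

Answer: 4 1 3 2 / 2 3 1 4 / 1 2 4 3 / 3 4 2 1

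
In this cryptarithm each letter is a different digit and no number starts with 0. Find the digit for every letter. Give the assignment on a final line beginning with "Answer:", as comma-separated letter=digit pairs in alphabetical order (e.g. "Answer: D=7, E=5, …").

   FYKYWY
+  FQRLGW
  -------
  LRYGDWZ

Step 1. [col 1: Y + W ≡ Z (mod 10)] column 1 (Y + W ≡ Z (mod 10), carry-in 0) doesn't pin Y yet; pick Y=4 and continue, so Y=4.
Step 2. [col 1: Y + W ≡ Z (mod 10)] column 1 (Y + W ≡ Z (mod 10), carry-in 0) doesn't pin W yet; pick W=2 and continue, so W=2.
Step 3. [col 1: Y + W ≡ Z (mod 10)] from column 1 (Y=4, W=2, carry-in 0, digits 2,4 already taken and all letters distinct): Z must equal 6, so Z=6.
Step 4. [col 2: W + G ≡ W (mod 10)] column 2: given W=2, carry-in 0, and digits 2,4,6 already taken and all letters distinct, W+G≡W (mod 10) forces G=0. So G=0.
Step 5. [col 3: Y + L ≡ D (mod 10)] column 3 (Y + L ≡ D (mod 10), carry-in 0) doesn't pin L yet; pick L=1 and continue. So L=1.
Step 6. [col 3: Y + L ≡ D (mod 10)] column 3: given Y=4, L=1, carry-in 0, and digits 0,1,2,4,6 already taken and all letters distinct, Y+L≡D (mod 10) forces D=5, so D=5.
Step 7. [col 4: K + R ≡ G (mod 10)] several values work for R in column 4 (K + R ≡ G (mod 10), carry-in 0); try R=7, so R=7.
Step 8. [col 4: K + R ≡ G (mod 10)] column 4: given R=7, G=0, carry-in 0, and digits 0,1,2,4,5,6,7 already taken and all letters distinct, K+R≡G (mod 10) forces K=3, so K=3.
Step 9. [col 5: Y + Q ≡ Y (mod 10)] column 5 reads Y+Q+carry(1)=Y with Y=4; with digits 0,1,2,3,4,5,6,7 already taken and all letters distinct, the only value for Q is 9, so Q=9.
Step 10. [col 6: F + F ≡ R (mod 10)] column 6 reads F+F+carry(1)=R with R=7; with digits 0,1,2,3,4,5,6,7,9 already taken and all letters distinct, the only value for F is 8 ⇒ F=8.

Answer: D=5, F=8, G=0, K=3, L=1, Q=9, R=7, W=2, Y=4, Z=6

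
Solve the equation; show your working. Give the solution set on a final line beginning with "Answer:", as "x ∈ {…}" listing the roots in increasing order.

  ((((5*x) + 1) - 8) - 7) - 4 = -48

Step 1. [((((5*x) + 1) - 8) - 7) - 4 = -48] the outer -4 inverts by adding 4, so sub: (((5*x) + 1) - 8) - 7 = -44.
Step 2. [(((5*x) + 1) - 8) - 7 = -44] peel the -7: add 7 from each side ⇒ sub: ((5*x) + 1) - 8 = -37.
Step 3. [((5*x) + 1) - 8 = -37] 8 comes off first (add 8) ⇒ sub: (5*x) + 1 = -29.
Step 4. [(5*x) + 1 = -29] peel the +1: subtract 1 from each side. So sub: 5*x = -30.
Step 5. [5*x = -30] 5 out front; divide by 5. So div: x = -6.

Answer: x ∈ {-6}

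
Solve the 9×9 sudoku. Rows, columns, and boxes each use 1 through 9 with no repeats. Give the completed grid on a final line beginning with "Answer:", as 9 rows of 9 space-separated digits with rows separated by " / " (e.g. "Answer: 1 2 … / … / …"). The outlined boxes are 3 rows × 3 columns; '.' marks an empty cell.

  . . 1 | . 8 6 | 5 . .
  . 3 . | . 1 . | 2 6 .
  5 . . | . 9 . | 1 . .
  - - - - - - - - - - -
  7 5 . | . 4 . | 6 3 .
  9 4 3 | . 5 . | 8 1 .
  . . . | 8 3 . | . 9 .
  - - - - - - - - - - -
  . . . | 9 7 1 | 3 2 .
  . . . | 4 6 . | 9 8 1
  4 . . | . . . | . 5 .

Step 1. [r1c1∈{2}] r1c1's peers cover all but 2. So r1c1=2.
Step 2. [r9c2∈{1,2,6,7,8,9}] across row 9, 1 lands solely at r9c2, so r9c2=1.
Step 3. [r4c9∈{2}] r4c9's peers cover all but 2 ⇒ r4c9=2.
Step 4. [r5c9∈{7}] nothing but 7 survives at r5c9, so r5c9=7.
Step 5. [r5c6∈{2}] only 2 remains possible at r5c6 ⇒ r5c6=2.
Step 6. [r7c9∈{4,6}] 4 has one home in row 7: r7c9. So r7c9=4.
Step 7. [r2c1∈{8}] r2c1 is down to just 8. So r2c1=8.
Step 8. [r9c3∈{2,6,7,8,9}] 9 has one home in row 9: r9c3. So r9c3=9.
Step 9. [r7c1∈{6}] r7c1 has the single candidate 6 ⇒ r7c1=6.
Step 10. [r3c4∈{2,3,7}] across row 3, 2 lands solely at r3c4 ⇒ r3c4=2.
Step 11. [r8c6∈{3,5}] in box 8, 5 fits only at r8c6. So r8c6=5.
Step 12. [r6c6∈{7}] r6c6 is down to just 7, so r6c6=7.
Step 13. [r1c8∈{4,7}] across row 1, 4 lands solely at r1c8 ⇒ r1c8=4.
Step 14. [r2c6∈{4}] r2c6's peers cover all but 4. So r2c6=4.
Step 15. [r2c3∈{7}] r2c3 has the single candidate 7, so r2c3=7.
Step 16. [r3c6∈{3}] r3c6 has the single candidate 3. So r3c6=3.
Step 17. [r3c2∈{6}] only 6 remains possible at r3c2 ⇒ r3c2=6.
Step 18. [r8c3∈{2}] r8c3 has the single candidate 2 ⇒ r8c3=2.
Step 19. [r1c2∈{9}] r1c2 has the single candidate 9, so r1c2=9.
Step 20. [r7c3∈{5,8}] in row 7, 5 fits only at r7c3 ⇒ r7c3=5.
Step 21. [r1c4∈{7}] r1c4 is down to just 7. So r1c4=7.
Step 22. [r6c7∈{4}] nothing but 4 survives at r6c7. So r6c7=4.
Step 23. [r9c4∈{3}] r9c4 is down to just 3. So r9c4=3.
Step 24. [r8c1∈{3}] r8c1 is down to just 3. So r8c1=3.
Step 25. [r2c4∈{5}] r2c4 is down to just 5. So r2c4=5.
Step 26. [r6c9∈{5}] r6c9 is down to just 5 ⇒ r6c9=5.
Step 27. [r8c2∈{7}] r8c2 has the single candidate 7, so r8c2=7.
Step 28. [r6c1∈{1}] only 1 remains possible at r6c1. So r6c1=1.
Step 29. [r3c9∈{8}] r3c9's peers cover all but 8. So r3c9=8.
Step 30. [r4c3∈{8}] only 8 remains possible at r4c3 ⇒ r4c3=8.
Step 31. [r2c9∈{9}] nothing but 9 survives at r2c9, so r2c9=9.
Step 32. [r5c4∈{6}] r5c4 is down to just 6 ⇒ r5c4=6.
Step 33. [r9c6∈{8}] nothing but 8 survives at r9c6. So r9c6=8.
Step 34. [r9c9∈{6}] only 6 remains possible at r9c9. So r9c9=6.
Step 35. [r4c6∈{9}] only 9 remains possible at r4c6 ⇒ r4c6=9.
Step 36. [r3c3∈{4}] r3c3 has the single candidate 4, so r3c3=4.
Step 37. [r9c5∈{2}] r9c5 has the single candidate 2 ⇒ r9c5=2.
Step 38. [r6c2∈{2}] r6c2 is down to just 2 ⇒ r6c2=2.
Step 39. [r7c2∈{8}] only 8 remains possible at r7c2, so r7c2=8.
Step 40. [r3c8∈{7}] r3c8 is down to just 7, so r3c8=7.
Step 41. [r1c9∈{3}] r1c9 is down to just 3, so r1c9=3.
Step 42. [r6c3∈{6}] r6c3 is down to just 6, so r6c3=6.
Step 43. [r4c4∈{1}] nothing but 1 survives at r4c4, so r4c4=1.
Step 44. [r9c7∈{7}] r9c7's peers cover all but 7. So r9c7=7.

Answer: 2 9 1 7 8 6 5 4 3 / 8 3 7 5 1 4 2 6 9 / 5 6 4 2 9 3 1 7 8 / 7 5 8 1 4 9 6 3 2 / 9 4 3 6 5 2 8 1 7 / 1 2 6 8 3 7 4 9 5 / 6 8 5 9 7 1 3 2 4 / 3 7 2 4 6 5 9 8 1 / 4 1 9 3 2 8 7 5 6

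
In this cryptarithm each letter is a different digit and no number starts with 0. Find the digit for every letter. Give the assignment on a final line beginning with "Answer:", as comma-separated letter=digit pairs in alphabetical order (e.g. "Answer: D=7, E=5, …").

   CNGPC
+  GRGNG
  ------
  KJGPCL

Step 1. [K] adding two 5-digit numbers gives at most 5+1 digits, and here it does — K is that final carry and must be 1, so K=1.
Step 2. [col 1: C + G ≡ L (mod 10)] column 1 (C + G ≡ L (mod 10), carry-in 0) doesn't pin L yet; pick L=2 and continue. So L=2.
Step 3. [col 1: C + G ≡ L (mod 10)] several values work for C in column 1 (C + G ≡ L (mod 10), carry-in 0); try C=7. So C=7.
Step 4. [col 1: C + G ≡ L (mod 10)] in column 1 we have C+G≡L with carry-in 0; given C=7, L=2 and digits 1,2,7 already taken and all letters distinct, that pins G to 5 ⇒ G=5.
Step 5. [col 2: P + N ≡ C (mod 10)] no forcing yet in column 2 (carry-in 1); N=6 is free and consistent — try it ⇒ N=6.
Step 6. [col 2: P + N ≡ C (mod 10)] from column 2 (N=6, C=7, carry-in 1, digits 1,2,5,6,7 already taken and all letters distinct): P must equal 0 ⇒ P=0.
Step 7. [col 4: N + R ≡ G (mod 10)] column 4: given N=6, G=5, carry-in 1, and digits 0,1,2,5,6,7 already taken and all letters distinct, N+R≡G (mod 10) forces R=8, so R=8.
Step 8. [col 5: C + G ≡ J (mod 10)] in column 5 we have C+G≡J with carry-in 1; given C=7, G=5 and digits 0,1,2,5,6,7,8 already taken and all letters distinct, that pins J to 3. So J=3.

Answer: C=7, G=5, J=3, K=1, L=2, N=6, P=0, R=8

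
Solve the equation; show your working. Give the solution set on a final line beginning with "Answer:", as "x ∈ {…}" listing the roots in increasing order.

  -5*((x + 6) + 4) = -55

Step 1. [-5*((x + 6) + 4) = -55] -5·(inner) — divide through by -5. So div: (x + 6) + 4 = 11.
Step 2. [(x + 6) + 4 = 11] 4 comes off first (subtract 4) ⇒ sub: x + 6 = 7.
Step 3. [x + 6 = 7] peel the +6: subtract 6 from each side ⇒ sub: x = 1.

Answer: x ∈ {1}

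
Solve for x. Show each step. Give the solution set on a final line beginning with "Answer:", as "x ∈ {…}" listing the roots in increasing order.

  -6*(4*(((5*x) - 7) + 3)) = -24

Step 1. [-6*(4*(((5*x) - 7) + 3)) = -24] divide by the outer -6, so div: 4*(((5*x) - 7) + 3) = 4.
Step 2. [4*(((5*x) - 7) + 3) = 4] leading coefficient 4: divide by 4, so div: ((5*x) - 7) + 3 = 1.
Step 3. [((5*x) - 7) + 3 = 1] the outer +3 inverts by subtracting 3 ⇒ sub: (5*x) - 7 = -2.
Step 4. [(5*x) - 7 = -2] 7 comes off first (add 7). So sub: 5*x = 5.
Step 5. [5*x = 5] divide by the outer 5 ⇒ div: x = 1.

Answer: x ∈ {1}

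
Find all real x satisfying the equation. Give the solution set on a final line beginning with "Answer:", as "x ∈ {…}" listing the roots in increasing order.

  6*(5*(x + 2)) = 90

Step 1. [6*(5*(x + 2)) = 90] leading coefficient 6: divide by 6, so div: 5*(x + 2) = 15.
Step 2. [5*(x + 2) = 15] leading coefficient 5: divide by 5. So div: x + 2 = 3.
Step 3. [x + 2 = 3] the outer +2 inverts by subtracting 2, so sub: x = 1.

Answer: x ∈ {1}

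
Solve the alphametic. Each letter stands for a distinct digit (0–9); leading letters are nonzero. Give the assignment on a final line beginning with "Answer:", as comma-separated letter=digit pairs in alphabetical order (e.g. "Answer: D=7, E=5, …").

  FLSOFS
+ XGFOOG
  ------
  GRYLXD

Step 1. [col 1: S + G ≡ D (mod 10)] no forcing yet in column 1 (carry-in 0); D=9 is free and consistent — try it, so D=9.
Step 2. [col 1: S + G ≡ D (mod 10)] several values work for S in column 1 (S + G ≡ D (mod 10), carry-in 0); try S=2, so S=2.
Step 3. [col 1: S + G ≡ D (mod 10)] column 1: given S=2, D=9, carry-in 0, and digits 2,9 already taken and all letters distinct, S+G≡D (mod 10) forces G=7. So G=7.
Step 4. [col 2: F + O ≡ X (mod 10)] several values work for F in column 2 (F + O ≡ X (mod 10), carry-in 0); try F=5. So F=5.
Step 5. [col 2: F + O ≡ X (mod 10)] several values work for O in column 2 (F + O ≡ X (mod 10), carry-in 0); try O=6, so O=6.
Step 6. [col 2: F + O ≡ X (mod 10)] column 2: given F=5, O=6, carry-in 0, and digits 2,5,6,7,9 already taken and all letters distinct, F+O≡X (mod 10) forces X=1 ⇒ X=1.
Step 7. [col 3: O + O ≡ L (mod 10)] column 3 reads O+O+carry(1)=L with O=6; with digits 1,2,5,6,7,9 already taken and all letters distinct, the only value for L is 3, so L=3.
Step 8. [col 4: S + F ≡ Y (mod 10)] in column 4 we have S+F≡Y with carry-in 1; given S=2, F=5 and digits 1,2,3,5,6,7,9 already taken and all letters distinct, that pins Y to 8, so Y=8.
Step 9. [col 5: L + G ≡ R (mod 10)] in column 5 we have L+G≡R with carry-in 0; given L=3, G=7 and digits 1,2,3,5,6,7,8,9 already taken and all letters distinct, that pins R to 0 ⇒ R=0.

Answer: D=9, F=5, G=7, L=3, O=6, R=0, S=2, X=1, Y=8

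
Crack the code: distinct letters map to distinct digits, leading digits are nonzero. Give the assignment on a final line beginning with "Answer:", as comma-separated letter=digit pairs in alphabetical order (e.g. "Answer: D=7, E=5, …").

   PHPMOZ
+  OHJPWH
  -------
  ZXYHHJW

Step 1. [col 1: Z + H ≡ W (mod 10)] several values work for W in column 1 (Z + H ≡ W (mod 10), carry-in 0); try W=9, so W=9.
Step 2. [col 1: Z + H ≡ W (mod 10)] H=8 is one option consistent with column 1 (Z + H ≡ W (mod 10), carry-in 0) — take it. So H=8.
Step 3. [col 1: Z + H ≡ W (mod 10)] column 1: given H=8, W=9, carry-in 0, and digits 8,9 already taken and all letters distinct, Z+H≡W (mod 10) forces Z=1. So Z=1.
Step 4. [col 2: O + W ≡ J (mod 10)] no forcing yet in column 2 (carry-in 0); O=4 is free and consistent — try it. So O=4.
Step 5. [col 2: O + W ≡ J (mod 10)] in column 2 we have O+W≡J with carry-in 0; given O=4, W=9 and digits 1,4,8,9 already taken and all letters distinct, that pins J to 3, so J=3.
Step 6. [col 3: M + P ≡ H (mod 10)] several values work for M in column 3 (M + P ≡ H (mod 10), carry-in 1); try M=2 ⇒ M=2.
Step 7. [col 3: M + P ≡ H (mod 10)] column 3: given M=2, H=8, carry-in 1, and digits 1,2,3,4,8,9 already taken and all letters distinct, M+P≡H (mod 10) forces P=5. So P=5.
Step 8. [col 5: H + H ≡ Y (mod 10)] column 5 reads H+H+carry(0)=Y with H=8; with digits 1,2,3,4,5,8,9 already taken and all letters distinct, the only value for Y is 6. So Y=6.
Step 9. [col 6: P + O ≡ X (mod 10)] from column 6 (P=5, O=4, carry-in 1, digits 1,2,3,4,5,6,8,9 already taken and all letters distinct): X must equal 0. So X=0.

Answer: H=8, J=3, M=2, O=4, P=5, W=9, X=0, Y=6, Z=1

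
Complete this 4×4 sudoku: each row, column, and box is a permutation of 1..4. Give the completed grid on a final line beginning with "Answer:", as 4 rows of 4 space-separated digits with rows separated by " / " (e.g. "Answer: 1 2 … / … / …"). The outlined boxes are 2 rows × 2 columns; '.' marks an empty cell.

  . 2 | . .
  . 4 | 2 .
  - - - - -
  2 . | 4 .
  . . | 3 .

Step 1. [r3c4∈{1}] nothing but 1 survives at r3c4. So r3c4=1.
Step 2. [r2c1∈{1,3}] r2c1 is the only open cell in row 2 admitting 1 ⇒ r2c1=1.
Step 3. [r1c1∈{3}] r1c1's peers cover all but 3. So r1c1=3.
Step 4. [r1c3∈{1}] nothing but 1 survives at r1c3 ⇒ r1c3=1.
Step 5. [r4c1∈{4}] r4c1 has the single candidate 4, so r4c1=4.
Step 6. [r4c4∈{2}] r4c4 is down to just 2. So r4c4=2.
Step 7. [r3c2∈{3}] only 3 remains possible at r3c2. So r3c2=3.
Step 8. [r2c4∈{3}] nothing but 3 survives at r2c4 ⇒ r2c4=3.
Step 9. [r4c2∈{1}] r4c2's peers cover all but 1, so r4c2=1.
Step 10. [r1c4∈{4}] only 4 remains possible at r1c4 ⇒ r1c4=4.

Answer: 3 2 1 4 / 1 4 2 3 / 2 3 4 1 / 4 1 3 2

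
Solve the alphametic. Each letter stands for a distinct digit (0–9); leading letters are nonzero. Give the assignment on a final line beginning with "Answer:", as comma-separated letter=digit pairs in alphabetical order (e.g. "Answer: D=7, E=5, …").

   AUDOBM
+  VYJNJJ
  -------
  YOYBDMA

Step 1. [col 1: M + J ≡ A (mod 10)] J=4 is one option consistent with column 1 (M + J ≡ A (mod 10), carry-in 0) — take it, so J=4.
Step 2. [col 1: M + J ≡ A (mod 10)] A=6 is one option consistent with column 1 (M + J ≡ A (mod 10), carry-in 0) — take it, so A=6.
Step 3. [Y] Y is the leading digit of a 7-digit sum of two 6-digit numbers; the final carry is exactly 1. So Y=1.
Step 4. [col 1: M + J ≡ A (mod 10)] column 1 reads M+J+carry(0)=A with J=4, A=6; with digits 1,4,6 already taken and all letters distinct, the only value for M is 2 ⇒ M=2.
Step 5. [col 2: B + J ≡ M (mod 10)] column 2 reads B+J+carry(0)=M with J=4, M=2; with digits 1,2,4,6 already taken and all letters distinct, the only value for B is 8, so B=8.
Step 6. [col 3: O + N ≡ D (mod 10)] O=5 is one option consistent with column 3 (O + N ≡ D (mod 10), carry-in 1) — take it, so O=5.
Step 7. [col 3: O + N ≡ D (mod 10)] several values work for D in column 3 (O + N ≡ D (mod 10), carry-in 1); try D=3. So D=3.
Step 8. [col 3: O + N ≡ D (mod 10)] column 3 reads O+N+carry(1)=D with O=5, D=3; with digits 1,2,3,4,5,6,8 already taken and all letters distinct, the only value for N is 7, so N=7.
Step 9. [col 5: U + Y ≡ Y (mod 10)] from column 5 (Y=1, carry-in 0, digits 1,2,3,4,5,6,7,8 already taken and all letters distinct): U must equal 0. So U=0.
Step 10. [col 6: A + V ≡ O (mod 10)] column 6 reads A+V+carry(0)=O with A=6, O=5; with digits 0,1,2,3,4,5,6,7,8 already taken and all letters distinct, the only value for V is 9, so V=9.

Answer: A=6, B=8, D=3, J=4, M=2, N=7, O=5, U=0, V=9, Y=1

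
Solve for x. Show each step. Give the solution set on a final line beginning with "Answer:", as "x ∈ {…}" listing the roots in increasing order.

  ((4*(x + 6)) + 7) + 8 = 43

Step 1. [((4*(x + 6)) + 7) + 8 = 43] 8 comes off first (subtract 8). So sub: (4*(x + 6)) + 7 = 35.
Step 2. [(4*(x + 6)) + 7 = 35] +7 is outermost — subtract 7 both sides ⇒ sub: 4*(x + 6) = 28.
Step 3. [4*(x + 6) = 28] divide by the outer 4. So div: x + 6 = 7.
Step 4. [x + 6 = 7] peel the +6: subtract 6 from each side. So sub: x = 1.

Answer: x ∈ {1}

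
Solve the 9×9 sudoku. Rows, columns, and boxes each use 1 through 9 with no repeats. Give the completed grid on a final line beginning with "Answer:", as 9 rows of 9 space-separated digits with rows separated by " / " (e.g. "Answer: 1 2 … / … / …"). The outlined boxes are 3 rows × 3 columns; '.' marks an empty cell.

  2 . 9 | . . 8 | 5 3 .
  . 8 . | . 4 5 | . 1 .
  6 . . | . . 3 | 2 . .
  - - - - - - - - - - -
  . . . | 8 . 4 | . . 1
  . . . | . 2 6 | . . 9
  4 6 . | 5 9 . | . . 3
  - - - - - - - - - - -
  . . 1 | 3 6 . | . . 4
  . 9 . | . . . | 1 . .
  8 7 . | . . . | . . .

Step 1. [r7c1∈{5}] r7c1's peers cover all but 5. So r7c1=5.
Step 2. [r3c8∈{4,7,8,9}] box 3 places 4 nowhere but r3c8 ⇒ r3c8=4.
Step 3. [r7c2∈{2}] only 2 remains possible at r7c2 ⇒ r7c2=2.
Step 4. [r8c1∈{3}] only 3 remains possible at r8c1 ⇒ r8c1=3.
Step 5. [r2c1∈{7}] r2c1 has the single candidate 7. So r2c1=7.
Step 6. [r2c9∈{6}] only 6 remains possible at r2c9, so r2c9=6.
Step 7. [r1c9∈{7}] nothing but 7 survives at r1c9. So r1c9=7.
Step 8. [r1c5∈{1}] r1c5's peers cover all but 1. So r1c5=1.
Step 9. [r8c5∈{5,7,8}] across col 5, 8 lands solely at r8c5. So r8c5=8.
Step 10. [r3c3∈{5}] r3c3 has the single candidate 5 ⇒ r3c3=5.
Step 11. [r2c4∈{2,9}] in row 2, 2 fits only at r2c4. So r2c4=2.
Step 12. [r6c6∈{1,7}] in row 6, 1 fits only at r6c6, so r6c6=1.
Step 13. [r5c4∈{7}] r5c4's peers cover all but 7 ⇒ r5c4=7.
Step 14. [r2c3∈{3}] r2c3's peers cover all but 3. So r2c3=3.
Step 15. [r5c3∈{8}] r5c3 has the single candidate 8 ⇒ r5c3=8.
Step 16. [r5c8∈{5}] only 5 remains possible at r5c8 ⇒ r5c8=5.
Step 17. [r8c9∈{2,5}] across row 8, 5 lands solely at r8c9. So r8c9=5.
Step 18. [r9c9∈{2}] r9c9's peers cover all but 2, so r9c9=2.
Step 19. [r9c6∈{9}] nothing but 9 survives at r9c6, so r9c6=9.
Step 20. [r9c8∈{6}] nothing but 6 survives at r9c8 ⇒ r9c8=6.
Step 21. [r8c8∈{7}] only 7 remains possible at r8c8 ⇒ r8c8=7.
Step 22. [r8c4∈{4}] r8c4 is down to just 4. So r8c4=4.
Step 23. [r7c8∈{8,9}] col 8 places 9 nowhere but r7c8, so r7c8=9.
Step 24. [r4c8∈{2}] r4c8 is down to just 2, so r4c8=2.
Step 25. [r4c3∈{7}] nothing but 7 survives at r4c3. So r4c3=7.
Step 26. [r5c2∈{1,3}] row 5 places 3 nowhere but r5c2 ⇒ r5c2=3.
Step 27. [r6c7∈{7,8}] row 6 places 7 nowhere but r6c7, so r6c7=7.
Step 28. [r7c7∈{8}] r7c7 is down to just 8, so r7c7=8.
Step 29. [r3c5∈{7}] r3c5 is down to just 7 ⇒ r3c5=7.
Step 30. [r7c6∈{7}] r7c6's peers cover all but 7, so r7c6=7.
Step 31. [r4c1∈{9}] nothing but 9 survives at r4c1 ⇒ r4c1=9.
Step 32. [r6c3∈{2}] r6c3's peers cover all but 2, so r6c3=2.
Step 33. [r1c4∈{6}] r1c4 is down to just 6. So r1c4=6.
Step 34. [r9c3∈{4}] r9c3 is down to just 4 ⇒ r9c3=4.
Step 35. [r4c7∈{6}] r4c7's peers cover all but 6. So r4c7=6.
Step 36. [r9c4∈{1}] only 1 remains possible at r9c4 ⇒ r9c4=1.
Step 37. [r8c6∈{2}] r8c6 is down to just 2. So r8c6=2.
Step 38. [r4c5∈{3}] r4c5 is down to just 3 ⇒ r4c5=3.
Step 39. [r5c1∈{1}] r5c1 is down to just 1, so r5c1=1.
Step 40. [r3c4∈{9}] nothing but 9 survives at r3c4, so r3c4=9.
Step 41. [r9c5∈{5}] r9c5 has the single candidate 5. So r9c5=5.
Step 42. [r5c7∈{4}] r5c7 is down to just 4 ⇒ r5c7=4.
Step 43. [r3c9∈{8}] nothing but 8 survives at r3c9, so r3c9=8.
Step 44. [r8c3∈{6}] nothing but 6 survives at r8c3, so r8c3=6.
Step 45. [r9c7∈{3}] r9c7 is down to just 3. So r9c7=3.
Step 46. [r1c2∈{4}] nothing but 4 survives at r1c2 ⇒ r1c2=4.
Step 47. [r4c2∈{5}] only 5 remains possible at r4c2 ⇒ r4c2=5.
Step 48. [r3c2∈{1}] r3c2 has the single candidate 1, so r3c2=1.
Step 49. [r6c8∈{8}] r6c8 is down to just 8, so r6c8=8.
Step 50. [r2c7∈{9}] r2c7 has the single candidate 9. So r2c7=9.

Answer: 2 4 9 6 1 8 5 3 7 / 7 8 3 2 4 5 9 1 6 / 6 1 5 9 7 3 2 4 8 / 9 5 7 8 3 4 6 2 1 / 1 3 8 7 2 6 4 5 9 / 4 6 2 5 9 1 7 8 3 / 5 2 1 3 6 7 8 9 4 / 3 9 6 4 8 2 1 7 5 / 8 7 4 1 5 9 3 6 2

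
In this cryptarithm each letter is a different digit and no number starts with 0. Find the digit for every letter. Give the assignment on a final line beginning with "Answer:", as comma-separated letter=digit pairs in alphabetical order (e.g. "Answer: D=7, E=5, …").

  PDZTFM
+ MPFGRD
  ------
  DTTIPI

Step 1. [col 1: M + D ≡ I (mod 10)] column 1 (M + D ≡ I (mod 10), carry-in 0) doesn't pin D yet; pick D=6 and continue, so D=6.
Step 2. [col 1: M + D ≡ I (mod 10)] no forcing yet in column 1 (carry-in 0); I=8 is free and consistent — try it. So I=8.
Step 3. [col 1: M + D ≡ I (mod 10)] column 1: given D=6, I=8, carry-in 0, and digits 6,8 already taken and all letters distinct, M+D≡I (mod 10) forces M=2. So M=2.
Step 4. [col 2: F + R ≡ P (mod 10)] no forcing yet in column 2 (carry-in 0); P=3 is free and consistent — try it, so P=3.
Step 5. [col 2: F + R ≡ P (mod 10)] several values work for R in column 2 (F + R ≡ P (mod 10), carry-in 0); try R=4. So R=4.
Step 6. [col 2: F + R ≡ P (mod 10)] column 2 reads F+R+carry(0)=P with R=4, P=3; with digits 2,3,4,6,8 already taken and all letters distinct, the only value for F is 9, so F=9.
Step 7. [col 3: T + G ≡ I (mod 10)] several values work for G in column 3 (T + G ≡ I (mod 10), carry-in 1); try G=7 ⇒ G=7.
Step 8. [col 3: T + G ≡ I (mod 10)] column 3: given G=7, I=8, carry-in 1, and digits 2,3,4,6,7,8,9 already taken and all letters distinct, T+G≡I (mod 10) forces T=0, so T=0.
Step 9. [col 4: Z + F ≡ T (mod 10)] column 4: given F=9, T=0, carry-in 0, and digits 0,2,3,4,6,7,8,9 already taken and all letters distinct, Z+F≡T (mod 10) forces Z=1, so Z=1.

Answer: D=6, F=9, G=7, I=8, M=2, P=3, R=4, T=0, Z=1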